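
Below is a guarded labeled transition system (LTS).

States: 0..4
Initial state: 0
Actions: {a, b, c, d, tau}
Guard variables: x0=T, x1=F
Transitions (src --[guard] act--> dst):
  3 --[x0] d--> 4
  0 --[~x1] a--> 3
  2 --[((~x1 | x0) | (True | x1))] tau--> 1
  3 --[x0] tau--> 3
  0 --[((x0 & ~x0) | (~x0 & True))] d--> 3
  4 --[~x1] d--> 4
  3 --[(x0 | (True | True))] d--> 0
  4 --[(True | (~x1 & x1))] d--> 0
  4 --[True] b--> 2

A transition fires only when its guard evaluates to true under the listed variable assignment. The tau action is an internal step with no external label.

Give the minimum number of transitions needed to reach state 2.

Layered search for 2:
  Layer 0: {0}
  Layer 1: {3}
  Layer 2: {4}
  Layer 3: {2}
first hit 2 at d=3 via a·d·b

Answer: 3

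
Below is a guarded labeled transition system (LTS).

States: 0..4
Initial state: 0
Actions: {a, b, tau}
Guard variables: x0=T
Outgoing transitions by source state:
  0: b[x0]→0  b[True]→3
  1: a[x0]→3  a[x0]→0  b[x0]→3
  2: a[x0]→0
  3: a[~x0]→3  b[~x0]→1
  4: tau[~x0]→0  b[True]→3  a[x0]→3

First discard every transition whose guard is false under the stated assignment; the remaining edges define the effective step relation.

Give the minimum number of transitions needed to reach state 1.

Answer: UNREACHABLE

Trace:
BFS to 1:
  Layer 0: {0}
  Layer 1: {3}
1 never appears.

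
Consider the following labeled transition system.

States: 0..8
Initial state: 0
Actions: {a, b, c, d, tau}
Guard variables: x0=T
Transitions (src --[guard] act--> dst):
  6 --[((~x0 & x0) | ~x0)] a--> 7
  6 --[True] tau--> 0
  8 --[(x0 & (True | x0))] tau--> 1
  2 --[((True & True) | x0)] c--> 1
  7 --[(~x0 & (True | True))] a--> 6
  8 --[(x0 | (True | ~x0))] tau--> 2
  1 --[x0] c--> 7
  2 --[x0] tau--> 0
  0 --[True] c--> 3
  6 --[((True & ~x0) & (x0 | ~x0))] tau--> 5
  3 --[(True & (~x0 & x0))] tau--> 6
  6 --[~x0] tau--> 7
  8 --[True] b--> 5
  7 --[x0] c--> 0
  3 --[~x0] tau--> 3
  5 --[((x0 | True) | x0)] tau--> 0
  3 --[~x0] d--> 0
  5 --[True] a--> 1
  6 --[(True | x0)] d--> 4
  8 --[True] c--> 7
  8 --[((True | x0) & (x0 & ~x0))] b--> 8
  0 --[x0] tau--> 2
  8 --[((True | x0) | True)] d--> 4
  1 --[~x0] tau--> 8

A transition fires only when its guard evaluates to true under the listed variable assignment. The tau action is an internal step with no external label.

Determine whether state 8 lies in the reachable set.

15 transition(s) survive guard evaluation.
depth 0: {0}
depth 1: {2,3}  cumulative {0,2,3}
depth 2: {1}  cumulative {0,1,2,3}
depth 3: {7}  cumulative {0,1,2,3,7}
R = {0,1,2,3,7}

Answer: UNREACHABLE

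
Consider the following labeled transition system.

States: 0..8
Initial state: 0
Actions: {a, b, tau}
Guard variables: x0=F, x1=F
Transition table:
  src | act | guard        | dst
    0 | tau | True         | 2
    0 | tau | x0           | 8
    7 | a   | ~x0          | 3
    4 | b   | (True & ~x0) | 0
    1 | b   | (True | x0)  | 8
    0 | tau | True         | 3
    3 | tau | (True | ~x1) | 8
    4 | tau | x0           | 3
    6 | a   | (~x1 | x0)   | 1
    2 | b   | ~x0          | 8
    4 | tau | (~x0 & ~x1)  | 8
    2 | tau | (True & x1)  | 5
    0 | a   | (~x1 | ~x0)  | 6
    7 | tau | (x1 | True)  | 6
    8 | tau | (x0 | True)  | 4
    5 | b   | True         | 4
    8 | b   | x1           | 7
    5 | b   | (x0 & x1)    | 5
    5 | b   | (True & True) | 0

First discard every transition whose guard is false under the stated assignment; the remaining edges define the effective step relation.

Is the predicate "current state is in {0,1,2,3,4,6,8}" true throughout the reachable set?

Answer: INVARIANT HOLDS

Analysis:
Allowed set {0,1,2,3,4,6,8}
R = {0,1,2,3,4,6,8}
  0: safe
  1: safe
  2: safe
  3: safe
  4: safe
  6: safe
  8: safe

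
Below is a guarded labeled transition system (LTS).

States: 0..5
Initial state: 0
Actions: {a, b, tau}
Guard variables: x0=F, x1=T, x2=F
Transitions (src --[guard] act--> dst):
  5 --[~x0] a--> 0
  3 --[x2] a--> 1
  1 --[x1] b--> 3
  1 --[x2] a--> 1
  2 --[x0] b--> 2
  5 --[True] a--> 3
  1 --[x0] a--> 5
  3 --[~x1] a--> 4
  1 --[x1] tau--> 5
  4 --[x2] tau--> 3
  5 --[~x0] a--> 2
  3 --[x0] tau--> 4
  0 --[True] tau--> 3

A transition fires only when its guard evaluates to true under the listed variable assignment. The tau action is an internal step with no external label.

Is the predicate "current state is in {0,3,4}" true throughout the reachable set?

Safe = {0,3,4}
Reachable = {0,3}
  0: safe
  3: safe

Answer: INVARIANT HOLDS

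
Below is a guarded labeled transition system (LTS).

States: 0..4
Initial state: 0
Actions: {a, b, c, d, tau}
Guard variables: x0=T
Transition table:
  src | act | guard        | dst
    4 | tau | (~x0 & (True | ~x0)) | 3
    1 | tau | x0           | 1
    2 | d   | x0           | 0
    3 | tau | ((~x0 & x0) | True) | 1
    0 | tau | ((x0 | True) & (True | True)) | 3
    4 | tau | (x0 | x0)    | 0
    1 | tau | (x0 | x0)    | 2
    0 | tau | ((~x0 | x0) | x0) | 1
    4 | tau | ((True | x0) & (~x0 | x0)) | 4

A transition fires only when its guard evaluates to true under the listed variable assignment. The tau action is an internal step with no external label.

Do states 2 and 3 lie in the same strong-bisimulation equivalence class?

Answer: NOT BISIMILAR

Analysis:
Compute ~ classes (split until stable):
  round 0: {{0,1,2,3,4}}
  round 1: {{0,1,3,4},{2}}
  round 2: {{0,3,4},{1},{2}}
  round 3: {{0},{1},{2},{3},{4}}
5 equivalence class(es) (converged in 4)
class of 2: {2}; class of 3: {3}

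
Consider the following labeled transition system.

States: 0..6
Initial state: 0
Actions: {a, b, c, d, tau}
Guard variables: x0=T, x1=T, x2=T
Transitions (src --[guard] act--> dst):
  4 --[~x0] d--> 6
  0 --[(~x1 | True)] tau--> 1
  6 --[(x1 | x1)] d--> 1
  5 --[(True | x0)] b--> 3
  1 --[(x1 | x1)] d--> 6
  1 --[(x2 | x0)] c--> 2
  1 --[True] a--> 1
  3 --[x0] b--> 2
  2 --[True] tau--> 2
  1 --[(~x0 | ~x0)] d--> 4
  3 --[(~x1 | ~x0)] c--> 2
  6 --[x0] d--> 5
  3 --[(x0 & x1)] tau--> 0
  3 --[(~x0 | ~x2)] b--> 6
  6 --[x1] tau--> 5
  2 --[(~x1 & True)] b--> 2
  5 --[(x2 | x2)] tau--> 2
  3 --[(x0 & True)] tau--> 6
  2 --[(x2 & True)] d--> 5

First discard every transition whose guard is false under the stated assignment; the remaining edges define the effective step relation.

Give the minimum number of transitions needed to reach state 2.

Breadth-first toward 2:
  L0 = {0}
  L1 = {1}
  L2 = {2,6}
2 enters at depth 2; path tau·c

Answer: 2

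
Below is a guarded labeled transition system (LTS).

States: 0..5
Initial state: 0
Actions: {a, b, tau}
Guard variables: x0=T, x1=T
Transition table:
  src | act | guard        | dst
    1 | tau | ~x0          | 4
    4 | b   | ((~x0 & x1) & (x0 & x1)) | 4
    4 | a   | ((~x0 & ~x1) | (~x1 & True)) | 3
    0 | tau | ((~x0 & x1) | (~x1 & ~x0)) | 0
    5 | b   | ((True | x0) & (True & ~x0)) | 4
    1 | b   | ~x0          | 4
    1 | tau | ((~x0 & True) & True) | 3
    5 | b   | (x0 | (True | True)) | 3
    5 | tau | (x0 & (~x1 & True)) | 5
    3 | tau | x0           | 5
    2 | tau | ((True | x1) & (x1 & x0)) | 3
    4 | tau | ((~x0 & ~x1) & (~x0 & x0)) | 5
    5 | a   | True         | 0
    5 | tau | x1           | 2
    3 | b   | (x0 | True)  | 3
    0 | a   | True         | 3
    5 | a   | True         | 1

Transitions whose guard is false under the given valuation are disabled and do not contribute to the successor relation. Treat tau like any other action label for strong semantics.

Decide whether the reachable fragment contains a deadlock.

Answer: DEADLOCK at state 1

Trace:
R = {0,1,2,3,5}
  0: a→3  [deg 1]
  1: ∅  [no exit]
  2: tau→3  [deg 1]
  3: b→3  tau→5  [deg 2]
  5: a→0  a→1  b→3  tau→2  [deg 4]
Path to 1: a·tau·a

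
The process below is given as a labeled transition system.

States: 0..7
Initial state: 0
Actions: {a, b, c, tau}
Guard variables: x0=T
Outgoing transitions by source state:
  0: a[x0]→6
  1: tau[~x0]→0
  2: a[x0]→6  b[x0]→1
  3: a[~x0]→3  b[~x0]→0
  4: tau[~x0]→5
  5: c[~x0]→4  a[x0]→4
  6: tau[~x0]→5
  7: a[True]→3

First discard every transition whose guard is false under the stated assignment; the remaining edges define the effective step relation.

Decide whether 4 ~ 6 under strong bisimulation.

Answer: BISIMILAR

Working:
Bisimulation quotient by refinement:
  P[0] = {{0,1,2,3,4,5,6,7}}
  P[1] = {{0,5,7},{1,3,4,6},{2}}
stable after 2 split(s): 3 block(s)
class of 4: {1,3,4,6}; class of 6: {1,3,4,6}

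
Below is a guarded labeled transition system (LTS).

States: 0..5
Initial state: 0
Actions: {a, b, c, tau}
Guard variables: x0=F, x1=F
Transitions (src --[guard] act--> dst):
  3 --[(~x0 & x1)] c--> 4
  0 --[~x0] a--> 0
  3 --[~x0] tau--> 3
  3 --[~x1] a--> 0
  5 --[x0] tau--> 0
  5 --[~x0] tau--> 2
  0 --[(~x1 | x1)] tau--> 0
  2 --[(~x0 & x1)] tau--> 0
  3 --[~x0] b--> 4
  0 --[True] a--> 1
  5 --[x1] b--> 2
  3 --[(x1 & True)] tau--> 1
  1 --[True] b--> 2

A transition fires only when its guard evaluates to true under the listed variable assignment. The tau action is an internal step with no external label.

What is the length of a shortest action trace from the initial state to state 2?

Answer: 2

Analysis:
Layered search for 2:
  depth 0: {0}
  depth 1: {1}
  depth 2: {2}
depth(2)=2, e.g. a·b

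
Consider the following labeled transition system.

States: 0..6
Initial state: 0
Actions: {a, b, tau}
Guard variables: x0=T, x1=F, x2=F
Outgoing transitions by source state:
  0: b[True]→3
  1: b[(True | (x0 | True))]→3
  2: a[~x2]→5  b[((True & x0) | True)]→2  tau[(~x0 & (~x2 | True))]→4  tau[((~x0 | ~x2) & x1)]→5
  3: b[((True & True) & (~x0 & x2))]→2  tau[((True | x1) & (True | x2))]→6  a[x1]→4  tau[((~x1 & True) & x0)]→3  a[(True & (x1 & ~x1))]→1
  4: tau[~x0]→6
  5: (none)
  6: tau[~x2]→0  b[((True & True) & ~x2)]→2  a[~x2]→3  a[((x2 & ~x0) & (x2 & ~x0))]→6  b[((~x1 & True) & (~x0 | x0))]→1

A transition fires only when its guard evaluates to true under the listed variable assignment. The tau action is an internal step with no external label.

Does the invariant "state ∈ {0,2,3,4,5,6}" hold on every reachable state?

Answer: INVARIANT VIOLATED at state 1

Analysis:
Allowed set {0,2,3,4,5,6}
Reach set: {0,1,2,3,5,6}
  0: ✓
  1: VIOLATES
  2: ✓
  3: ✓
  5: ✓
  6: ✓
counterexample path to 1: b·tau·b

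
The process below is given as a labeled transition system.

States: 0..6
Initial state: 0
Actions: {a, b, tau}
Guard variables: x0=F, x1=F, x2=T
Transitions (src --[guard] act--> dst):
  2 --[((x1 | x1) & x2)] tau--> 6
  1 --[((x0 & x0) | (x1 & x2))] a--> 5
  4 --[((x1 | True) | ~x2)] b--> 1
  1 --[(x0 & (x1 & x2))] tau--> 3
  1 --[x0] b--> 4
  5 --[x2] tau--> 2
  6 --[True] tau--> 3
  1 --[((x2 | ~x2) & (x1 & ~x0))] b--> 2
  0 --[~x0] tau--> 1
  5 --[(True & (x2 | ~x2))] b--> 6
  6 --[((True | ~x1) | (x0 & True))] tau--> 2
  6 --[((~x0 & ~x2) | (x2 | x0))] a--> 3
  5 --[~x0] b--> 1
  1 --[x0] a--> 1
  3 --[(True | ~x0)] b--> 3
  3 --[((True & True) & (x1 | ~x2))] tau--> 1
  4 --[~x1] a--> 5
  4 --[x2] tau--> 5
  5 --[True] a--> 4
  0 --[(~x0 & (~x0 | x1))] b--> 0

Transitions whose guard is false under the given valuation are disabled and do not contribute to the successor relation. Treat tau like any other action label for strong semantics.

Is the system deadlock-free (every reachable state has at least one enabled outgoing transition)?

Answer: DEADLOCK at state 1

Analysis:
R = {0,1}
  0: b→0  tau→1  [2 out]
  1: ∅  [STUCK]
Path to 1: tau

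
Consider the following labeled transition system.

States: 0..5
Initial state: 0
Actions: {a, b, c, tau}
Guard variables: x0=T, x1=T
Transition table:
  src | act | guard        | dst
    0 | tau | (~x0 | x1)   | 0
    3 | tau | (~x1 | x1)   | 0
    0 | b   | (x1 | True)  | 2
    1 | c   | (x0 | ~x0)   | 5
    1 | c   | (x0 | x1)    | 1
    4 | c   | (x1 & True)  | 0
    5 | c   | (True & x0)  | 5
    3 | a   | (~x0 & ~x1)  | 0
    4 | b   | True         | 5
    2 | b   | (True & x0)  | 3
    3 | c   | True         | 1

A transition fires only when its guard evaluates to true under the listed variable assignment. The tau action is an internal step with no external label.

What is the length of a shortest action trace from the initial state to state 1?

Answer: 3

Analysis:
BFS to 1:
  depth 0: {0}
  depth 1: {2}
  depth 2: {3}
  depth 3: {1}
1 enters at depth 3; path b·b·c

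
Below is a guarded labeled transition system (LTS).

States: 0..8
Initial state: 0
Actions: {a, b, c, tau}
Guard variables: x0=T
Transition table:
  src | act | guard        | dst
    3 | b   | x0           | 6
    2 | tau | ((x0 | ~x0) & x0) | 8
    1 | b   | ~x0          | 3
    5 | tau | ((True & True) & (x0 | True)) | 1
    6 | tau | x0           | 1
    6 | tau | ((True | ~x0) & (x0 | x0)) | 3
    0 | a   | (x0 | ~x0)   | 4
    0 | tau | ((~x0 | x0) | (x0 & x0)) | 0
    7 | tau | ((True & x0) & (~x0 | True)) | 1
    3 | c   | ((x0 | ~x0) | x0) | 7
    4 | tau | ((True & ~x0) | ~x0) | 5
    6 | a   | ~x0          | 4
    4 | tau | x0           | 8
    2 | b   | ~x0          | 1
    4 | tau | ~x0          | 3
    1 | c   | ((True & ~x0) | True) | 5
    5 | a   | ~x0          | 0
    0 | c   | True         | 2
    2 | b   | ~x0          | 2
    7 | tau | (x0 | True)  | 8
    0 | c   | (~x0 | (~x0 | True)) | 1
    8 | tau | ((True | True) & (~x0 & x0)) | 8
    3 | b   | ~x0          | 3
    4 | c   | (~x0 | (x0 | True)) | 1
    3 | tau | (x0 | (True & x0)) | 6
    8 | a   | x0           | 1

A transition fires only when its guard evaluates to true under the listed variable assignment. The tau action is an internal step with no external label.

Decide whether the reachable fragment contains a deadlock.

Answer: DEADLOCK-FREE

Working:
Reachable = {0,1,2,4,5,8}
  0: a→4  c→1  c→2  tau→0  [deg 4]
  1: c→5  [deg 1]
  2: tau→8  [deg 1]
  4: c→1  tau→8  [deg 2]
  5: tau→1  [deg 1]
  8: a→1  [deg 1]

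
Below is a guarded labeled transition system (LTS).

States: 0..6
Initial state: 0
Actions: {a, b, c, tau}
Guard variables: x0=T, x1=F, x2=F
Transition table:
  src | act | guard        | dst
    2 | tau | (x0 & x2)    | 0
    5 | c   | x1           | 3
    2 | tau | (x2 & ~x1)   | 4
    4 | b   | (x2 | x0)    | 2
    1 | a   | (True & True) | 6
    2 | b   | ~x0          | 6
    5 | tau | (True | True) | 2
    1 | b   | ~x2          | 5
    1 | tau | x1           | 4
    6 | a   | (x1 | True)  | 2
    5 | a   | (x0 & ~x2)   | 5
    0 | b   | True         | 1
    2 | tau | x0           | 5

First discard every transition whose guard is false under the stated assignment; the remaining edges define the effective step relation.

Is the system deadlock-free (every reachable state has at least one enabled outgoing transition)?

Answer: DEADLOCK-FREE

Trace:
R = {0,1,2,5,6}
  0: b→1  [1 exit(s)]
  1: a→6  b→5  [2 exit(s)]
  2: tau→5  [1 exit(s)]
  5: a→5  tau→2  [2 exit(s)]
  6: a→2  [1 exit(s)]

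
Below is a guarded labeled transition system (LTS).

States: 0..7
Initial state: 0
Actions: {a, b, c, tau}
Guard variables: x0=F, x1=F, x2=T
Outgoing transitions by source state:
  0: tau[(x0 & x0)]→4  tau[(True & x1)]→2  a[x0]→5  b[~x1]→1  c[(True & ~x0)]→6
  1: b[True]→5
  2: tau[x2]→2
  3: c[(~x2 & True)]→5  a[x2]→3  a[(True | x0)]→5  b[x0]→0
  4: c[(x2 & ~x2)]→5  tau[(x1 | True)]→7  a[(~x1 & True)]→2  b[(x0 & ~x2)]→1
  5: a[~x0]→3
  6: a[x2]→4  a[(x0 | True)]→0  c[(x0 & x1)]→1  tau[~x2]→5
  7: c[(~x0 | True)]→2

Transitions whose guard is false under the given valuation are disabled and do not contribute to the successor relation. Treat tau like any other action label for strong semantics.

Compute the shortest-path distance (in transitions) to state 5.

Layered search for 5:
  Layer 0: {0}
  Layer 1: {1,6}
  Layer 2: {4,5}
first hit 5 at d=2 via b·b

Answer: 2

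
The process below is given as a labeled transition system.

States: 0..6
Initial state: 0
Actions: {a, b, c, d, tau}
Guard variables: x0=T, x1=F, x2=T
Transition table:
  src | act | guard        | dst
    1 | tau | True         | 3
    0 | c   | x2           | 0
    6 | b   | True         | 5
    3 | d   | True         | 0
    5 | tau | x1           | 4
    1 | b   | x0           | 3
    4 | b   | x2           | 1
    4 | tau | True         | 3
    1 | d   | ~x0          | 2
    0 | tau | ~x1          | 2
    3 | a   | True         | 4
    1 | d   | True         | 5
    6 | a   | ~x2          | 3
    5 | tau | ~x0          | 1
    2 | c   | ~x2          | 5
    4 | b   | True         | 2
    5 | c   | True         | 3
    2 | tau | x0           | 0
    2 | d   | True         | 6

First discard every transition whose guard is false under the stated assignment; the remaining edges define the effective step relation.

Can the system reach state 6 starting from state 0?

Answer: REACHABLE

Trace:
14 transition(s) survive guard evaluation.
L0 = {0}
L1 = {2}  total {0,2}
L2 = {6}  total {0,2,6}
L3 = {5}  total {0,2,5,6}
L4 = {3}  total {0,2,3,5,6}
L5 = {4}  total {0,2,3,4,5,6}
L6 = {1}  total {0,1,2,3,4,5,6}
Reach set: {0,1,2,3,4,5,6}
Path to 6: tau·d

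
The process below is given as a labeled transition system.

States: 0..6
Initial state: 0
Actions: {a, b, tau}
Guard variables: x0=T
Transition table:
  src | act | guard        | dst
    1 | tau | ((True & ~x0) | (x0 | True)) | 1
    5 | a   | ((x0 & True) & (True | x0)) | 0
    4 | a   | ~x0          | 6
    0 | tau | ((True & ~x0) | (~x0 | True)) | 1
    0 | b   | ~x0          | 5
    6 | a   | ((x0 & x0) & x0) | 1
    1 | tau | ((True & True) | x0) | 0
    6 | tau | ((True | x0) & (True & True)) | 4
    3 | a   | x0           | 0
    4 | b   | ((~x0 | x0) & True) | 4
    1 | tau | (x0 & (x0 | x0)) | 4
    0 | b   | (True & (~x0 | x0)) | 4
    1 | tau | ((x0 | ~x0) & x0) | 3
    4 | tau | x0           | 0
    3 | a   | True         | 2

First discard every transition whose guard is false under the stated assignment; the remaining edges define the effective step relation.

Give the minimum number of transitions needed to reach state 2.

Answer: 3

Trace:
Layered search for 2:
  L0 = {0}
  L1 = {1,4}
  L2 = {3}
  L3 = {2}
2 enters at depth 3; path tau·tau·a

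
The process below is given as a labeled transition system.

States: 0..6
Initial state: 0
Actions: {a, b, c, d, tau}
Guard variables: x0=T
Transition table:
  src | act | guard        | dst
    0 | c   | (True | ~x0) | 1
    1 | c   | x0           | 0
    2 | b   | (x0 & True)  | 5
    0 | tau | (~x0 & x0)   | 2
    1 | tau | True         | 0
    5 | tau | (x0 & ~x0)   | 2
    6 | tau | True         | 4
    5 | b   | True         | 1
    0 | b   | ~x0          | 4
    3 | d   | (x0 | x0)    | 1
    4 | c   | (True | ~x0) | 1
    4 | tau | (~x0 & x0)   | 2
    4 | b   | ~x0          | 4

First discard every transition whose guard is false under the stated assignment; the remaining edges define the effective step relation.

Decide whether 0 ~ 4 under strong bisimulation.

Bisimulation quotient by refinement:
  P[0] = {{0,1,2,3,4,5,6}}
  P[1] = {{0,4},{1},{2,5},{3},{6}}
  P[2] = {{0,4},{1},{2},{3},{5},{6}}
6 equivalence class(es) (converged in 3)
0∈{0,4}, 4∈{0,4}

Answer: BISIMILAR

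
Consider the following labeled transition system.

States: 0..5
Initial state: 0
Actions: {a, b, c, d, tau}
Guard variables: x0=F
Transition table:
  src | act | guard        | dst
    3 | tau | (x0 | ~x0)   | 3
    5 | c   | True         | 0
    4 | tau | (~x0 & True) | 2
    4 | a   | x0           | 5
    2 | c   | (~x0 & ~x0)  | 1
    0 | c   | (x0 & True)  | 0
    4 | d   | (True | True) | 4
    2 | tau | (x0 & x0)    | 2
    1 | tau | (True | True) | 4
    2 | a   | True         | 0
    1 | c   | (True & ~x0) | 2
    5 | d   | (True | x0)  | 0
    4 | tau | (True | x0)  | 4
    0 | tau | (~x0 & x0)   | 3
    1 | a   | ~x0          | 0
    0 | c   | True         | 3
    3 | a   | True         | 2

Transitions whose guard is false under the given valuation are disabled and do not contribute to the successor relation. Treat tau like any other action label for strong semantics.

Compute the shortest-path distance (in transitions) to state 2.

Answer: 2

Analysis:
BFS to 2:
  Layer 0: {0}
  Layer 1: {3}
  Layer 2: {2}
depth(2)=2, e.g. c·a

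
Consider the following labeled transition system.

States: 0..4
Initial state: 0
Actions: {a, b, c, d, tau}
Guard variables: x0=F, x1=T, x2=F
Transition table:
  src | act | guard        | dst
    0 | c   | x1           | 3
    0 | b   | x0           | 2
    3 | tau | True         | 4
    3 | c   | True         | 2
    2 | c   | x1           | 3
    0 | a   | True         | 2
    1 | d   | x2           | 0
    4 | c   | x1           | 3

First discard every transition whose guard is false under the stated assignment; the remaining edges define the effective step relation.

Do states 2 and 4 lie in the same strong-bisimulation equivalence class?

Compute ~ classes (split until stable):
  P[0] = {{0,1,2,3,4}}
  P[1] = {{0},{1},{2,4},{3}}
4 equivalence class(es) (converged in 2)
[2]={2,4}  [4]={2,4}

Answer: BISIMILAR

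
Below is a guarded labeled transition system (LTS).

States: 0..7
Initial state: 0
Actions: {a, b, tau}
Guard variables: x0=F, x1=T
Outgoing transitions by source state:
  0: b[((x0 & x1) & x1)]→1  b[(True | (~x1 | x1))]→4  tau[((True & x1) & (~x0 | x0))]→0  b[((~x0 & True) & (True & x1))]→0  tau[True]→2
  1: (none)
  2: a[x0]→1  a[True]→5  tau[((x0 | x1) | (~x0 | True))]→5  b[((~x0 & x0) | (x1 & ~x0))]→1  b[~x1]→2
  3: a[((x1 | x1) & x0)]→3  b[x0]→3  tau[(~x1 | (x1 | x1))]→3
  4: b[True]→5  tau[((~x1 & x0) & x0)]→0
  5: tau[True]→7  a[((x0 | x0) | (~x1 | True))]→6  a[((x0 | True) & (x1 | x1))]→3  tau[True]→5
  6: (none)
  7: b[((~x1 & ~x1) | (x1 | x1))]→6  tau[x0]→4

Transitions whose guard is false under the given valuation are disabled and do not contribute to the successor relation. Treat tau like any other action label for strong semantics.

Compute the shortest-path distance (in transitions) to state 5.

Breadth-first toward 5:
  depth 0: {0}
  depth 1: {2,4}
  depth 2: {1,5}
depth(5)=2, e.g. b·b

Answer: 2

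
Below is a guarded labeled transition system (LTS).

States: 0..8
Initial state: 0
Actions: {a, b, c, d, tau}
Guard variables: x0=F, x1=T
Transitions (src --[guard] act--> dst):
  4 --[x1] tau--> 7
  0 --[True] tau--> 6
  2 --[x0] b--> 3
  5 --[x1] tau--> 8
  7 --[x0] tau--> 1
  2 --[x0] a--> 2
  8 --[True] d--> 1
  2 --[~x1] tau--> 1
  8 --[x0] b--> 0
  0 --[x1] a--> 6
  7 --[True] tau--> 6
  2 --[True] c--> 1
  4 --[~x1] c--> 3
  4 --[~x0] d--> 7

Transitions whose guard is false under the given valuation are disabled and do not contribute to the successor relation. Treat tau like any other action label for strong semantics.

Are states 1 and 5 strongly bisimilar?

Compute ~ classes (split until stable):
  round 0: {{0,1,2,3,4,5,6,7,8}}
  round 1: {{0},{1,3,6},{2},{4},{5,7},{8}}
  round 2: {{0},{1,3,6},{2},{4},{5},{7},{8}}
Fixed point at round 3; 7 class(es).
1∈{1,3,6}, 5∈{5}

Answer: NOT BISIMILAR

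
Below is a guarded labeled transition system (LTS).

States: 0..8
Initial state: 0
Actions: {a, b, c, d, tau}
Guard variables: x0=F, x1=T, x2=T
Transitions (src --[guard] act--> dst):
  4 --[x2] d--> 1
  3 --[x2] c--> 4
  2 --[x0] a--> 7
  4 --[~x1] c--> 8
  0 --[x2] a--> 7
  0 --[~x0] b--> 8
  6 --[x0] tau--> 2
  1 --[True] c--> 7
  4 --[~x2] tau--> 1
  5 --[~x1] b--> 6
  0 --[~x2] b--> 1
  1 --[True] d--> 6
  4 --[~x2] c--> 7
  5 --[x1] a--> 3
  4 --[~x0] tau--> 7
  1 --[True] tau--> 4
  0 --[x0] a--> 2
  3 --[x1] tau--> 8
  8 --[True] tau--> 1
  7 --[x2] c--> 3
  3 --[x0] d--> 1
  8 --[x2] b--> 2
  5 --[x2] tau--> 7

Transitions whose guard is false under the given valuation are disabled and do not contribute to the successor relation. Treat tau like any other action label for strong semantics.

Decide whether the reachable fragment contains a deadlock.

Reach set: {0,1,2,3,4,6,7,8}
  0: a→7  b→8  [2 out]
  1: c→7  d→6  tau→4  [3 out]
  2: ∅  [STUCK]
  3: c→4  tau→8  [2 out]
  4: d→1  tau→7  [2 out]
  6: ∅  [STUCK]
  7: c→3  [1 out]
  8: b→2  tau→1  [2 out]
Path to 2: b·b

Answer: DEADLOCK at state 2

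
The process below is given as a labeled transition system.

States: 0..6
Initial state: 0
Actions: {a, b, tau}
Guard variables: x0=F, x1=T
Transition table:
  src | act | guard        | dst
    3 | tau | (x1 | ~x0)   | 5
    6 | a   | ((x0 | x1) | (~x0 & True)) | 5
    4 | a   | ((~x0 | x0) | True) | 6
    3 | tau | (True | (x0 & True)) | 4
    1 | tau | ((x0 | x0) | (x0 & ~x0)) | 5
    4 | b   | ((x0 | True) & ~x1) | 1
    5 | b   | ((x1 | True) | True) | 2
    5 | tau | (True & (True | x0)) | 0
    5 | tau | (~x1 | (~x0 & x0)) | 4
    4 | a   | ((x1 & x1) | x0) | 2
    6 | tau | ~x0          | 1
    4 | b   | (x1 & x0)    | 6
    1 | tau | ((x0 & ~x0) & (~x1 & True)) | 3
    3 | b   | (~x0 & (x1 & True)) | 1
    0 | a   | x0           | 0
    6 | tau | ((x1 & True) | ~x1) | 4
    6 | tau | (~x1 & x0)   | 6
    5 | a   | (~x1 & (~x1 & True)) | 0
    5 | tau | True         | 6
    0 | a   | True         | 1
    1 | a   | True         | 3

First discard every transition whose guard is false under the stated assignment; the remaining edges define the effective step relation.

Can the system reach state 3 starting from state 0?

After dropping false guards: 13 live edges.
Layer 0: {0}
Layer 1: {1}  cumulative {0,1}
Layer 2: {3}  cumulative {0,1,3}
Layer 3: {4,5}  cumulative {0,1,3,4,5}
Layer 4: {2,6}  cumulative {0,1,2,3,4,5,6}
Reach set: {0,1,2,3,4,5,6}
Path to 3: a·a

Answer: REACHABLE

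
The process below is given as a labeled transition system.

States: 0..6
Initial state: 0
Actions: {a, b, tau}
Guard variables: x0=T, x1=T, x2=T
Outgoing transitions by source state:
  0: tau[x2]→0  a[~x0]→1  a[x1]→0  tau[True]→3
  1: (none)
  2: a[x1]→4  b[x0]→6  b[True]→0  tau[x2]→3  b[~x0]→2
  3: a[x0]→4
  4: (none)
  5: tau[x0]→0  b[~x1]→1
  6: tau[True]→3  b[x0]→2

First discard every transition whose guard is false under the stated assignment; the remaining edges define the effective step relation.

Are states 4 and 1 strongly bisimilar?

Compute ~ classes (split until stable):
  round 0: {{0,1,2,3,4,5,6}}
  round 1: {{0},{1,4},{2},{3},{5},{6}}
stable after 2 split(s): 6 block(s)
class of 4: {1,4}; class of 1: {1,4}

Answer: BISIMILAR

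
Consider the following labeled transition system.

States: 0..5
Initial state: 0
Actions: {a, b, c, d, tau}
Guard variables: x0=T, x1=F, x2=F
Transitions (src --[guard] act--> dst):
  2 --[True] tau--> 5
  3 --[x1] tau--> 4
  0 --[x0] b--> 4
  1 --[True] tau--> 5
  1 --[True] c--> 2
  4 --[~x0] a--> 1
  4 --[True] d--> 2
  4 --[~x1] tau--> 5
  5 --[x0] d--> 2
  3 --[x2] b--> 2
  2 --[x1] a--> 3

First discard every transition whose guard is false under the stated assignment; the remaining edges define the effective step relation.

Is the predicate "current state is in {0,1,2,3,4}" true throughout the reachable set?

Safe = {0,1,2,3,4}
Reach set: {0,2,4,5}
  0: ✓
  2: ✓
  4: ✓
  5: ✗ unsafe
witness against invariant: b·tau → 5

Answer: INVARIANT VIOLATED at state 5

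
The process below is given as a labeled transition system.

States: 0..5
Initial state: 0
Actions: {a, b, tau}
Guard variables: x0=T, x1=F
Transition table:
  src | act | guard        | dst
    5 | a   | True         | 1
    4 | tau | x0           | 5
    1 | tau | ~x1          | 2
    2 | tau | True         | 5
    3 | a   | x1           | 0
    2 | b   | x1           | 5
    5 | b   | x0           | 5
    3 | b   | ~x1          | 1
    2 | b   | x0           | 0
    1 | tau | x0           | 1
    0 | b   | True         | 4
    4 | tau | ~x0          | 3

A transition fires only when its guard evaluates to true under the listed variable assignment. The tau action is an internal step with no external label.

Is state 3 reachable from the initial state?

After dropping false guards: 9 live edges.
Layer 0: {0}
Layer 1: {4}  cumulative {0,4}
Layer 2: {5}  cumulative {0,4,5}
Layer 3: {1}  cumulative {0,1,4,5}
Layer 4: {2}  cumulative {0,1,2,4,5}
R = {0,1,2,4,5}

Answer: UNREACHABLE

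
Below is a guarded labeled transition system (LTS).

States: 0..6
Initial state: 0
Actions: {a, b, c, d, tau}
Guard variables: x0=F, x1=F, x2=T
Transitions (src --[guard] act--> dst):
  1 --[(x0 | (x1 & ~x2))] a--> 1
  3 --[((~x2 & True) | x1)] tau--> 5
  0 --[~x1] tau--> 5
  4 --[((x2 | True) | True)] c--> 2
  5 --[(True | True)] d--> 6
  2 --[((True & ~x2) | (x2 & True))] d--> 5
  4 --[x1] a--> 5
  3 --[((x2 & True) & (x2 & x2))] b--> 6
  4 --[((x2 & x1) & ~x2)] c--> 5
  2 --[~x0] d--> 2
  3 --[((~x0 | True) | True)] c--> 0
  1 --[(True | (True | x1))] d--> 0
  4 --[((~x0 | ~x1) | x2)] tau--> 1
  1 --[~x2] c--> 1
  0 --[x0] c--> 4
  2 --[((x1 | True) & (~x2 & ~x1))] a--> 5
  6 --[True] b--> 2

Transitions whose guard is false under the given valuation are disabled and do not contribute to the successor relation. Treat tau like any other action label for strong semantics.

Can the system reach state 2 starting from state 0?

Answer: REACHABLE

Working:
Guard filter leaves 10 enabled edge(s).
Layer 0: {0}
Layer 1: {5}  cumulative {0,5}
Layer 2: {6}  cumulative {0,5,6}
Layer 3: {2}  cumulative {0,2,5,6}
Reach set: {0,2,5,6}
trace reaching 2: tau·d·b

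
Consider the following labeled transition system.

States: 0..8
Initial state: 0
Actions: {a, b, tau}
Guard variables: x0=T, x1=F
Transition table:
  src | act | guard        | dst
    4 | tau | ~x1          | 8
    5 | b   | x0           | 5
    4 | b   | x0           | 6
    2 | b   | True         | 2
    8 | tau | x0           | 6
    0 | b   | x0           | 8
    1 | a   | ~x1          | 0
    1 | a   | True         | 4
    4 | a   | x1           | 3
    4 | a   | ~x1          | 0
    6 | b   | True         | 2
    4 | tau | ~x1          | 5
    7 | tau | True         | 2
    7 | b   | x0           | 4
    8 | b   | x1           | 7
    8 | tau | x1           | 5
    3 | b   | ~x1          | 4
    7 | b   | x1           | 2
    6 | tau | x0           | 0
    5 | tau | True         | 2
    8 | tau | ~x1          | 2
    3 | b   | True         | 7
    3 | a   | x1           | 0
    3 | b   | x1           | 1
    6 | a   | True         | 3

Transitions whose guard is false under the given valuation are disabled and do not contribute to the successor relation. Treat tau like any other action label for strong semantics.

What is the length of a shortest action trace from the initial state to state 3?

Answer: 3

Analysis:
Layered search for 3:
  Layer 0: {0}
  Layer 1: {8}
  Layer 2: {2,6}
  Layer 3: {3}
3 enters at depth 3; path b·tau·a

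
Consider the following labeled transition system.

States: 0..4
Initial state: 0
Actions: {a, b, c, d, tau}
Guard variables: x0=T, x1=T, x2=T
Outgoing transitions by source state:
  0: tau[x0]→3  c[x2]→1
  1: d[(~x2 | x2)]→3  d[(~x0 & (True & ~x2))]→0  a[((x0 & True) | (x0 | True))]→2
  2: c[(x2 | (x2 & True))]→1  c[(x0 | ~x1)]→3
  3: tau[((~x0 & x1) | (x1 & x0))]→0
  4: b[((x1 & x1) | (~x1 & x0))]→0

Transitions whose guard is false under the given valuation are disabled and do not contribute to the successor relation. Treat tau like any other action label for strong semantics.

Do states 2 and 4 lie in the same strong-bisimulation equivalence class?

Answer: NOT BISIMILAR

Trace:
Refine partition for ~:
  P[0] = {{0,1,2,3,4}}
  P[1] = {{0},{1},{2},{3},{4}}
Fixed point at round 2; 5 class(es).
class of 2: {2}; class of 4: {4}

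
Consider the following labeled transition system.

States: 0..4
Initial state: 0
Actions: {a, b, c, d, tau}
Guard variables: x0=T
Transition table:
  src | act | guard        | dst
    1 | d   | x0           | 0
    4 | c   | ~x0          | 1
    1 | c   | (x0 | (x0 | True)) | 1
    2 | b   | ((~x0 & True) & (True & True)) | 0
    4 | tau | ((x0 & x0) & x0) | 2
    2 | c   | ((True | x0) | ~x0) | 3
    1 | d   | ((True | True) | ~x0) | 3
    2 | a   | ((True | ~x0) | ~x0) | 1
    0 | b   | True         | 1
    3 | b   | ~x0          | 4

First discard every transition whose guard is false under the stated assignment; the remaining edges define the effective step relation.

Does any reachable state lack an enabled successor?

R = {0,1,3}
  0: b→1  [1 exit(s)]
  1: c→1  d→0  d→3  [3 exit(s)]
  3: ∅  [no exit]
trace reaching 3: b·d

Answer: DEADLOCK at state 3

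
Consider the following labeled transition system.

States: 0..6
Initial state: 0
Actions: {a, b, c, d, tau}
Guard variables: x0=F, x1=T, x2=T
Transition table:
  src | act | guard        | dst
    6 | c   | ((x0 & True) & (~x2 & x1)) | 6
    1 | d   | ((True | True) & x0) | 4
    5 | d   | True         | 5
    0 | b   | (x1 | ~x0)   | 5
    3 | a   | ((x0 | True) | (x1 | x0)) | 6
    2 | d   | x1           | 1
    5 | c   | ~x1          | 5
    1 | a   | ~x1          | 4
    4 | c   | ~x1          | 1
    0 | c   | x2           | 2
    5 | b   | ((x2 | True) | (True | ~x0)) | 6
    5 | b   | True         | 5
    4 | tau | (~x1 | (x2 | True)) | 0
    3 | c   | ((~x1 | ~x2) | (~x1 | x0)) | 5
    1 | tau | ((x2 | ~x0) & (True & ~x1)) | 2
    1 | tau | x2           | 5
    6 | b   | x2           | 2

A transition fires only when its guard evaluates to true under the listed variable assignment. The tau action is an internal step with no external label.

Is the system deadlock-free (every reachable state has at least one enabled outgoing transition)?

R = {0,1,2,5,6}
  0: b→5  c→2  [2 out]
  1: tau→5  [1 out]
  2: d→1  [1 out]
  5: b→5  b→6  d→5  [3 out]
  6: b→2  [1 out]

Answer: DEADLOCK-FREE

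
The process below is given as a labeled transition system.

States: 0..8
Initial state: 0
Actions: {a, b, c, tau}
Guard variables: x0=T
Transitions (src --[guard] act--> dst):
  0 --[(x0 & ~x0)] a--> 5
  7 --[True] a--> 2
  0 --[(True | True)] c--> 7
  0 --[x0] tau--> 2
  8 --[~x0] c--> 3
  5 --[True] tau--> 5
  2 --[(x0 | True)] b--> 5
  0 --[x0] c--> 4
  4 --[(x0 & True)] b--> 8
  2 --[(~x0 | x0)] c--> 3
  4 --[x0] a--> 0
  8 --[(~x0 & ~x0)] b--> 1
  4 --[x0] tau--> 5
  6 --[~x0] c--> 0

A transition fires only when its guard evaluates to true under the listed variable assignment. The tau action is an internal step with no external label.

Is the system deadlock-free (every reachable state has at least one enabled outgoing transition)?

Answer: DEADLOCK at state 3

Working:
R = {0,2,3,4,5,7,8}
  0: c→4  c→7  tau→2  [3 out]
  2: b→5  c→3  [2 out]
  3: ∅  [deadlock]
  4: a→0  b→8  tau→5  [3 out]
  5: tau→5  [1 out]
  7: a→2  [1 out]
  8: ∅  [deadlock]
Path to 3: tau·c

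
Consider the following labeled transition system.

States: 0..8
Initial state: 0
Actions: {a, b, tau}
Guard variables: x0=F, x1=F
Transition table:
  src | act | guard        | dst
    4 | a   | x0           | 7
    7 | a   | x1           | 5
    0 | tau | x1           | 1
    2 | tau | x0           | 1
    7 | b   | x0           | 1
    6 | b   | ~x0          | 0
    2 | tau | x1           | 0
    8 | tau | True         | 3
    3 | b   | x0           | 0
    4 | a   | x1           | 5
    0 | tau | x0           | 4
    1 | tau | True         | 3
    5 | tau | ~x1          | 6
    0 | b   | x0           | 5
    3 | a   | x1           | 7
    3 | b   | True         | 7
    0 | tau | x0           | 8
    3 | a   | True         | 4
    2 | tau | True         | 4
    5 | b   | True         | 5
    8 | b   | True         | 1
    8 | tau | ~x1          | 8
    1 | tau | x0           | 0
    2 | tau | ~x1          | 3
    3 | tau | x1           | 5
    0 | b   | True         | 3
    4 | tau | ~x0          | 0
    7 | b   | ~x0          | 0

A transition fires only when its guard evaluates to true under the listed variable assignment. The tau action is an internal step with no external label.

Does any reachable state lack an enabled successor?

Answer: DEADLOCK-FREE

Trace:
Reach set: {0,3,4,7}
  0: b→3  [deg 1]
  3: a→4  b→7  [deg 2]
  4: tau→0  [deg 1]
  7: b→0  [deg 1]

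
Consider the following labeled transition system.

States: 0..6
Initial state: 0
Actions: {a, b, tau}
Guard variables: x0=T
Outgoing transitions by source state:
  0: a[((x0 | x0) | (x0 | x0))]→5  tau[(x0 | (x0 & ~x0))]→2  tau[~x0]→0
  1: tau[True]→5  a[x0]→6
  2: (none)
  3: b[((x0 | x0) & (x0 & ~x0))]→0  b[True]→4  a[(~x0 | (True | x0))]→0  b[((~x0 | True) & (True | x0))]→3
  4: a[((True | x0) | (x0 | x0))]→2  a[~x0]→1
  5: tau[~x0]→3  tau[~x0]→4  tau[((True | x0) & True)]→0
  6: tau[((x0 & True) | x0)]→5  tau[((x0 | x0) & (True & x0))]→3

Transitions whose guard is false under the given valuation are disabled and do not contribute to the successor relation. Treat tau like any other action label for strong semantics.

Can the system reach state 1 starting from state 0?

Guard filter leaves 11 enabled edge(s).
depth 0: {0}
depth 1: {2,5}  now seen {0,2,5}
Reach set: {0,2,5}

Answer: UNREACHABLE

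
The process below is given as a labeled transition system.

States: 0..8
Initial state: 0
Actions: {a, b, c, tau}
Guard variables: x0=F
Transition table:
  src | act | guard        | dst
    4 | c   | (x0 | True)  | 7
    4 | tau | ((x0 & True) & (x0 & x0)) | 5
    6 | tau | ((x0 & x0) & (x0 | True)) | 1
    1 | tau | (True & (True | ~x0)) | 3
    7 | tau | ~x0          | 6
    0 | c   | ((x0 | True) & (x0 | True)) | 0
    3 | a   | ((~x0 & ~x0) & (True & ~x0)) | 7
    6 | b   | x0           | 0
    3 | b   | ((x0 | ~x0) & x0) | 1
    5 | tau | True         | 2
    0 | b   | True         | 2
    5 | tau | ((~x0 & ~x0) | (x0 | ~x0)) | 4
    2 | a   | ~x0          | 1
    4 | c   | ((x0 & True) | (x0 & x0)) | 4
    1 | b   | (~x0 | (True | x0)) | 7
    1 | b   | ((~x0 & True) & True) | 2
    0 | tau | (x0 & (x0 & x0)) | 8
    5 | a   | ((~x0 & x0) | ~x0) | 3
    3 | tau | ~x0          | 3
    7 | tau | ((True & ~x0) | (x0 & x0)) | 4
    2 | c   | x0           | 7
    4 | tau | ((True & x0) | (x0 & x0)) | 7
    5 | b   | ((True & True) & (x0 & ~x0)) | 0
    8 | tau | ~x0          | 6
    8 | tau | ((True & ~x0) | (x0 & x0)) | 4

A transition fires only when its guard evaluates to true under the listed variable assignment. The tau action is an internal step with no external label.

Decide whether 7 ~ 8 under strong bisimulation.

Answer: BISIMILAR

Trace:
Refine partition for ~:
  π0 = {{0,1,2,3,4,5,6,7,8}}
  π1 = {{0},{1},{2},{3,5},{4},{6},{7,8}}
  π2 = {{0},{1},{2},{3},{4},{5},{6},{7,8}}
stable after 3 split(s): 8 block(s)
[7]={7,8}  [8]={7,8}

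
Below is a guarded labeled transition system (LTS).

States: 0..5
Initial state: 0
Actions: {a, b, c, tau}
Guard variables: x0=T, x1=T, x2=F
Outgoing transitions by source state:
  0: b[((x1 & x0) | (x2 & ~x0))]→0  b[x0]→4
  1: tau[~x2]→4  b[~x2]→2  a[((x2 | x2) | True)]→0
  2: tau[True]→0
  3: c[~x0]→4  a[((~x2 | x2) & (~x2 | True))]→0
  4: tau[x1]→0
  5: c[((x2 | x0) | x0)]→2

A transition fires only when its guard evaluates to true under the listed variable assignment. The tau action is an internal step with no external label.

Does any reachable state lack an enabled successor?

Reachable = {0,4}
  0: b→0  b→4  [2 out]
  4: tau→0  [1 out]

Answer: DEADLOCK-FREE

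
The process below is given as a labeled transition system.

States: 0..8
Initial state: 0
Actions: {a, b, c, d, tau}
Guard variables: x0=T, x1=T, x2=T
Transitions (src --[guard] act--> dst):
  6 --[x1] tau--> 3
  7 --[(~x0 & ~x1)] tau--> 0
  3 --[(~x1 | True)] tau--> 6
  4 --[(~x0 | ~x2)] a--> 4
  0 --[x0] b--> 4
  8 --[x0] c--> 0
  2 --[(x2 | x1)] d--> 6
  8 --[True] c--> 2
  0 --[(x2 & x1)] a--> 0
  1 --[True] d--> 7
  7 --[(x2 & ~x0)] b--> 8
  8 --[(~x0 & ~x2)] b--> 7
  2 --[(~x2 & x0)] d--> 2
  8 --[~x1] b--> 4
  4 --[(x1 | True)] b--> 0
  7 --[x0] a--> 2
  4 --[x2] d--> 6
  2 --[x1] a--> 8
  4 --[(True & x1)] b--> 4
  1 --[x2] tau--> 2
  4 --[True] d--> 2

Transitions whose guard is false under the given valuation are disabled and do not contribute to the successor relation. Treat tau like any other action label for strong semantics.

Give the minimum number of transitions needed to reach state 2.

Breadth-first toward 2:
  Layer 0: {0}
  Layer 1: {4}
  Layer 2: {2,6}
first hit 2 at d=2 via b·d

Answer: 2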